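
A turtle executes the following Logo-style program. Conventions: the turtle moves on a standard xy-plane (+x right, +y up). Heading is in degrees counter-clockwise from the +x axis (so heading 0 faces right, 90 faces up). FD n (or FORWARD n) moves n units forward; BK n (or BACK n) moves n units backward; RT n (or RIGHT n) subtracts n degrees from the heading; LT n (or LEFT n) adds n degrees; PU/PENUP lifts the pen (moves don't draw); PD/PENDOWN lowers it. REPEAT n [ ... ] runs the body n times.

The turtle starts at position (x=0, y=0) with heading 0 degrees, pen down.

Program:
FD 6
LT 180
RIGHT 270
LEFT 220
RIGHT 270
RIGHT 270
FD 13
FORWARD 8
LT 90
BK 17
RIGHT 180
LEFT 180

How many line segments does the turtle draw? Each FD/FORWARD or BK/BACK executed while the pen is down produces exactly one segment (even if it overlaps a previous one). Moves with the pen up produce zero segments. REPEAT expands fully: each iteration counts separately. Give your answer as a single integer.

Answer: 4

Derivation:
Executing turtle program step by step:
Start: pos=(0,0), heading=0, pen down
FD 6: (0,0) -> (6,0) [heading=0, draw]
LT 180: heading 0 -> 180
RT 270: heading 180 -> 270
LT 220: heading 270 -> 130
RT 270: heading 130 -> 220
RT 270: heading 220 -> 310
FD 13: (6,0) -> (14.356,-9.959) [heading=310, draw]
FD 8: (14.356,-9.959) -> (19.499,-16.087) [heading=310, draw]
LT 90: heading 310 -> 40
BK 17: (19.499,-16.087) -> (6.476,-27.014) [heading=40, draw]
RT 180: heading 40 -> 220
LT 180: heading 220 -> 40
Final: pos=(6.476,-27.014), heading=40, 4 segment(s) drawn
Segments drawn: 4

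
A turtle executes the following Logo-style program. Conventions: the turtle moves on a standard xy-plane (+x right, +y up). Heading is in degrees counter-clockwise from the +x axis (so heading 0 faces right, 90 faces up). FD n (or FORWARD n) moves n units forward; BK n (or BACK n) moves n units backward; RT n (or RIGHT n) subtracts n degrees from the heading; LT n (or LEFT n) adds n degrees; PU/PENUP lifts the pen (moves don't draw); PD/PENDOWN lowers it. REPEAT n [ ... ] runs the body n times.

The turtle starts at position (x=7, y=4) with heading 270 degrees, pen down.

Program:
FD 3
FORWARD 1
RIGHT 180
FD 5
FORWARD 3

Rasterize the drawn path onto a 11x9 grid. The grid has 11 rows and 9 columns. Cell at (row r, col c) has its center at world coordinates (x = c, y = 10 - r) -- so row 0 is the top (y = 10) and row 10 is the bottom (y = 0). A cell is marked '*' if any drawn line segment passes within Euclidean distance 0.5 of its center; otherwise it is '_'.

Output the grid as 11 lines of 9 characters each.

Answer: _________
_________
_______*_
_______*_
_______*_
_______*_
_______*_
_______*_
_______*_
_______*_
_______*_

Derivation:
Segment 0: (7,4) -> (7,1)
Segment 1: (7,1) -> (7,0)
Segment 2: (7,0) -> (7,5)
Segment 3: (7,5) -> (7,8)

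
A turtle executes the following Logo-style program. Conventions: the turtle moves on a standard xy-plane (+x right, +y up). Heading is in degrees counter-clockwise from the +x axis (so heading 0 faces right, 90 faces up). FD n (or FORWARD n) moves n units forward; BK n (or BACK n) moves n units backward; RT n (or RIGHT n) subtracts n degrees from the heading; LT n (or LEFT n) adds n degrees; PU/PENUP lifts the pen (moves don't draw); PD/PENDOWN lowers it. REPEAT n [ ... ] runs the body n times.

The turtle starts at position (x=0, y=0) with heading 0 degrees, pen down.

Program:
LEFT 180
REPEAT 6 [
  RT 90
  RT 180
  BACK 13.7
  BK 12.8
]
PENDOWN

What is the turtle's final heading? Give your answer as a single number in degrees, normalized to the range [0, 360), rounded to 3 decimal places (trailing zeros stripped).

Answer: 0

Derivation:
Executing turtle program step by step:
Start: pos=(0,0), heading=0, pen down
LT 180: heading 0 -> 180
REPEAT 6 [
  -- iteration 1/6 --
  RT 90: heading 180 -> 90
  RT 180: heading 90 -> 270
  BK 13.7: (0,0) -> (0,13.7) [heading=270, draw]
  BK 12.8: (0,13.7) -> (0,26.5) [heading=270, draw]
  -- iteration 2/6 --
  RT 90: heading 270 -> 180
  RT 180: heading 180 -> 0
  BK 13.7: (0,26.5) -> (-13.7,26.5) [heading=0, draw]
  BK 12.8: (-13.7,26.5) -> (-26.5,26.5) [heading=0, draw]
  -- iteration 3/6 --
  RT 90: heading 0 -> 270
  RT 180: heading 270 -> 90
  BK 13.7: (-26.5,26.5) -> (-26.5,12.8) [heading=90, draw]
  BK 12.8: (-26.5,12.8) -> (-26.5,0) [heading=90, draw]
  -- iteration 4/6 --
  RT 90: heading 90 -> 0
  RT 180: heading 0 -> 180
  BK 13.7: (-26.5,0) -> (-12.8,0) [heading=180, draw]
  BK 12.8: (-12.8,0) -> (0,0) [heading=180, draw]
  -- iteration 5/6 --
  RT 90: heading 180 -> 90
  RT 180: heading 90 -> 270
  BK 13.7: (0,0) -> (0,13.7) [heading=270, draw]
  BK 12.8: (0,13.7) -> (0,26.5) [heading=270, draw]
  -- iteration 6/6 --
  RT 90: heading 270 -> 180
  RT 180: heading 180 -> 0
  BK 13.7: (0,26.5) -> (-13.7,26.5) [heading=0, draw]
  BK 12.8: (-13.7,26.5) -> (-26.5,26.5) [heading=0, draw]
]
PD: pen down
Final: pos=(-26.5,26.5), heading=0, 12 segment(s) drawn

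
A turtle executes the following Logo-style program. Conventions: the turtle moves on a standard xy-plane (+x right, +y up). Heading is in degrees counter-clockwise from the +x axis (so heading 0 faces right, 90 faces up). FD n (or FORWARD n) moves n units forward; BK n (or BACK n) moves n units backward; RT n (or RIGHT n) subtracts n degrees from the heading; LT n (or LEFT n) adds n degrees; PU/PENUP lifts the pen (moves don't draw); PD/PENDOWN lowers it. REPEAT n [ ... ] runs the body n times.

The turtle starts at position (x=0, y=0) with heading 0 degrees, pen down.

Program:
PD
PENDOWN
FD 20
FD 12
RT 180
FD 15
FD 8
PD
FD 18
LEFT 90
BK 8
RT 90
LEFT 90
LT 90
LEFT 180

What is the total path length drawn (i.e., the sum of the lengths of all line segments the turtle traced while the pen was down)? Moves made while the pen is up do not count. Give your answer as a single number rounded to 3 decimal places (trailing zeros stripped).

Executing turtle program step by step:
Start: pos=(0,0), heading=0, pen down
PD: pen down
PD: pen down
FD 20: (0,0) -> (20,0) [heading=0, draw]
FD 12: (20,0) -> (32,0) [heading=0, draw]
RT 180: heading 0 -> 180
FD 15: (32,0) -> (17,0) [heading=180, draw]
FD 8: (17,0) -> (9,0) [heading=180, draw]
PD: pen down
FD 18: (9,0) -> (-9,0) [heading=180, draw]
LT 90: heading 180 -> 270
BK 8: (-9,0) -> (-9,8) [heading=270, draw]
RT 90: heading 270 -> 180
LT 90: heading 180 -> 270
LT 90: heading 270 -> 0
LT 180: heading 0 -> 180
Final: pos=(-9,8), heading=180, 6 segment(s) drawn

Segment lengths:
  seg 1: (0,0) -> (20,0), length = 20
  seg 2: (20,0) -> (32,0), length = 12
  seg 3: (32,0) -> (17,0), length = 15
  seg 4: (17,0) -> (9,0), length = 8
  seg 5: (9,0) -> (-9,0), length = 18
  seg 6: (-9,0) -> (-9,8), length = 8
Total = 81

Answer: 81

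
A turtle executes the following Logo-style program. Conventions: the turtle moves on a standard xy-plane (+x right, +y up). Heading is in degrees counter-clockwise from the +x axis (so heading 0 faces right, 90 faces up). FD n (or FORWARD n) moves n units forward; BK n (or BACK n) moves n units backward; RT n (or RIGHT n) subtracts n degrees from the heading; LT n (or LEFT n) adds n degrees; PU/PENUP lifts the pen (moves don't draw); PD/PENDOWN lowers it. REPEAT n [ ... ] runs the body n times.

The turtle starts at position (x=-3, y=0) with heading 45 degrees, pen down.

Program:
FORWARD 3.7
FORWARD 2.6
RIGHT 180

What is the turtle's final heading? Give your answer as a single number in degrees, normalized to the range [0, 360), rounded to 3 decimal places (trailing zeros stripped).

Answer: 225

Derivation:
Executing turtle program step by step:
Start: pos=(-3,0), heading=45, pen down
FD 3.7: (-3,0) -> (-0.384,2.616) [heading=45, draw]
FD 2.6: (-0.384,2.616) -> (1.455,4.455) [heading=45, draw]
RT 180: heading 45 -> 225
Final: pos=(1.455,4.455), heading=225, 2 segment(s) drawn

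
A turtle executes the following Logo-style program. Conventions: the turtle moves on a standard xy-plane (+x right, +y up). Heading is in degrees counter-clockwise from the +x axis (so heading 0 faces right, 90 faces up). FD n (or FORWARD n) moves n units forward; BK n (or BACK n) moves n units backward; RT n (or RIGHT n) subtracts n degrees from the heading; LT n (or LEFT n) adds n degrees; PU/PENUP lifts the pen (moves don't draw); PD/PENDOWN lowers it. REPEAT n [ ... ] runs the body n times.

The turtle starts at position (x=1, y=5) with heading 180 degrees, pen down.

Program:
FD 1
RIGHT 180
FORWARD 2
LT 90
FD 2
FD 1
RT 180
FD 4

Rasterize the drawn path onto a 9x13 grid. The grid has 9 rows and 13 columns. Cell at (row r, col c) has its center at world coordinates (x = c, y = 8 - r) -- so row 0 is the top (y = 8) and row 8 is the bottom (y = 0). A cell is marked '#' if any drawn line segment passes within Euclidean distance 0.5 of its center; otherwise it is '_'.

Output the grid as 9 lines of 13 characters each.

Answer: __#__________
__#__________
__#__________
###__________
__#__________
_____________
_____________
_____________
_____________

Derivation:
Segment 0: (1,5) -> (0,5)
Segment 1: (0,5) -> (2,5)
Segment 2: (2,5) -> (2,7)
Segment 3: (2,7) -> (2,8)
Segment 4: (2,8) -> (2,4)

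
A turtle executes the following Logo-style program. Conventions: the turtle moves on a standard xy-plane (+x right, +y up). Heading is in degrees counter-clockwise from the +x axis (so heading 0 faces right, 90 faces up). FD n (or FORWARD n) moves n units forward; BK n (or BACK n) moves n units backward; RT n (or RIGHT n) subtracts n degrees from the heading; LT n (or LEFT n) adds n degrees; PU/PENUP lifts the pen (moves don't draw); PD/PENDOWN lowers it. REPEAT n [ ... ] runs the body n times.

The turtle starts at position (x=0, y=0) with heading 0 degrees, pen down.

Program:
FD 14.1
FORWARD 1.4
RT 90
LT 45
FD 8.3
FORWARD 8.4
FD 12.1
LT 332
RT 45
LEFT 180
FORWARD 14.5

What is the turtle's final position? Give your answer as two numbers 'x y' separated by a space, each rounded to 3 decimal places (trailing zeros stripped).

Answer: 42.672 -7.562

Derivation:
Executing turtle program step by step:
Start: pos=(0,0), heading=0, pen down
FD 14.1: (0,0) -> (14.1,0) [heading=0, draw]
FD 1.4: (14.1,0) -> (15.5,0) [heading=0, draw]
RT 90: heading 0 -> 270
LT 45: heading 270 -> 315
FD 8.3: (15.5,0) -> (21.369,-5.869) [heading=315, draw]
FD 8.4: (21.369,-5.869) -> (27.309,-11.809) [heading=315, draw]
FD 12.1: (27.309,-11.809) -> (35.865,-20.365) [heading=315, draw]
LT 332: heading 315 -> 287
RT 45: heading 287 -> 242
LT 180: heading 242 -> 62
FD 14.5: (35.865,-20.365) -> (42.672,-7.562) [heading=62, draw]
Final: pos=(42.672,-7.562), heading=62, 6 segment(s) drawn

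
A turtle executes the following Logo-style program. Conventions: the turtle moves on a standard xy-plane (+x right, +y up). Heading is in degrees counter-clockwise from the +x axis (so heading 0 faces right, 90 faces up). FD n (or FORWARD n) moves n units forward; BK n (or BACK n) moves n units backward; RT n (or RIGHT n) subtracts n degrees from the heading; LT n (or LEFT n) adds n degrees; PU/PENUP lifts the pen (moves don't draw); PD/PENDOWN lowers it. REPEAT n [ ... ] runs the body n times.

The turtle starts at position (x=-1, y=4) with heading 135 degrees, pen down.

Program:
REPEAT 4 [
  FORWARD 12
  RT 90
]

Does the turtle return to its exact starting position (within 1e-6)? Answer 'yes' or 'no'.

Answer: yes

Derivation:
Executing turtle program step by step:
Start: pos=(-1,4), heading=135, pen down
REPEAT 4 [
  -- iteration 1/4 --
  FD 12: (-1,4) -> (-9.485,12.485) [heading=135, draw]
  RT 90: heading 135 -> 45
  -- iteration 2/4 --
  FD 12: (-9.485,12.485) -> (-1,20.971) [heading=45, draw]
  RT 90: heading 45 -> 315
  -- iteration 3/4 --
  FD 12: (-1,20.971) -> (7.485,12.485) [heading=315, draw]
  RT 90: heading 315 -> 225
  -- iteration 4/4 --
  FD 12: (7.485,12.485) -> (-1,4) [heading=225, draw]
  RT 90: heading 225 -> 135
]
Final: pos=(-1,4), heading=135, 4 segment(s) drawn

Start position: (-1, 4)
Final position: (-1, 4)
Distance = 0; < 1e-6 -> CLOSED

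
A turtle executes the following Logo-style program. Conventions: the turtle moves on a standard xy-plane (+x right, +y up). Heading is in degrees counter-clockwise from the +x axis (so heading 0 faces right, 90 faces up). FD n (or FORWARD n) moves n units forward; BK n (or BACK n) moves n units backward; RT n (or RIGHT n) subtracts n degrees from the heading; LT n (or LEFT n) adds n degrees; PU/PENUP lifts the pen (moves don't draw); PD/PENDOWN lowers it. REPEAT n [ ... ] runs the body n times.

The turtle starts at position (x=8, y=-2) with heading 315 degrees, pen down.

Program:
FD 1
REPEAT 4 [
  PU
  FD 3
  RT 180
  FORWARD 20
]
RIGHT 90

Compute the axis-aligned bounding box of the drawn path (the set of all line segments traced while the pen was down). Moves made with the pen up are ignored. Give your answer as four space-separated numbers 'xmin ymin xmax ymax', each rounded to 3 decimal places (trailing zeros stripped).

Answer: 8 -2.707 8.707 -2

Derivation:
Executing turtle program step by step:
Start: pos=(8,-2), heading=315, pen down
FD 1: (8,-2) -> (8.707,-2.707) [heading=315, draw]
REPEAT 4 [
  -- iteration 1/4 --
  PU: pen up
  FD 3: (8.707,-2.707) -> (10.828,-4.828) [heading=315, move]
  RT 180: heading 315 -> 135
  FD 20: (10.828,-4.828) -> (-3.314,9.314) [heading=135, move]
  -- iteration 2/4 --
  PU: pen up
  FD 3: (-3.314,9.314) -> (-5.435,11.435) [heading=135, move]
  RT 180: heading 135 -> 315
  FD 20: (-5.435,11.435) -> (8.707,-2.707) [heading=315, move]
  -- iteration 3/4 --
  PU: pen up
  FD 3: (8.707,-2.707) -> (10.828,-4.828) [heading=315, move]
  RT 180: heading 315 -> 135
  FD 20: (10.828,-4.828) -> (-3.314,9.314) [heading=135, move]
  -- iteration 4/4 --
  PU: pen up
  FD 3: (-3.314,9.314) -> (-5.435,11.435) [heading=135, move]
  RT 180: heading 135 -> 315
  FD 20: (-5.435,11.435) -> (8.707,-2.707) [heading=315, move]
]
RT 90: heading 315 -> 225
Final: pos=(8.707,-2.707), heading=225, 1 segment(s) drawn

Segment endpoints: x in {8, 8.707}, y in {-2.707, -2}
xmin=8, ymin=-2.707, xmax=8.707, ymax=-2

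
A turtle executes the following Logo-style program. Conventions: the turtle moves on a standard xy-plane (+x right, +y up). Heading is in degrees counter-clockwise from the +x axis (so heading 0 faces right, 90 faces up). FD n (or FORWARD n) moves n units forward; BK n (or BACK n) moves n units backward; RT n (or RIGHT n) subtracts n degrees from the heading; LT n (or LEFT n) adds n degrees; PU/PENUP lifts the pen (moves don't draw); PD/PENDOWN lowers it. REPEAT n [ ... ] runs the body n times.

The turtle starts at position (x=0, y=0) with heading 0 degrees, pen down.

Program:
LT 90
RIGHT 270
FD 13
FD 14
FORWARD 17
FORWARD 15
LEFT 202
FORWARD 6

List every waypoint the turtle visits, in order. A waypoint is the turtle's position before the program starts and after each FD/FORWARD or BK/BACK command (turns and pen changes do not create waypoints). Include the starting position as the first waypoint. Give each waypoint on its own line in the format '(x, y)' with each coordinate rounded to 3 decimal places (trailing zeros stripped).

Answer: (0, 0)
(-13, 0)
(-27, 0)
(-44, 0)
(-59, 0)
(-53.437, 2.248)

Derivation:
Executing turtle program step by step:
Start: pos=(0,0), heading=0, pen down
LT 90: heading 0 -> 90
RT 270: heading 90 -> 180
FD 13: (0,0) -> (-13,0) [heading=180, draw]
FD 14: (-13,0) -> (-27,0) [heading=180, draw]
FD 17: (-27,0) -> (-44,0) [heading=180, draw]
FD 15: (-44,0) -> (-59,0) [heading=180, draw]
LT 202: heading 180 -> 22
FD 6: (-59,0) -> (-53.437,2.248) [heading=22, draw]
Final: pos=(-53.437,2.248), heading=22, 5 segment(s) drawn
Waypoints (6 total):
(0, 0)
(-13, 0)
(-27, 0)
(-44, 0)
(-59, 0)
(-53.437, 2.248)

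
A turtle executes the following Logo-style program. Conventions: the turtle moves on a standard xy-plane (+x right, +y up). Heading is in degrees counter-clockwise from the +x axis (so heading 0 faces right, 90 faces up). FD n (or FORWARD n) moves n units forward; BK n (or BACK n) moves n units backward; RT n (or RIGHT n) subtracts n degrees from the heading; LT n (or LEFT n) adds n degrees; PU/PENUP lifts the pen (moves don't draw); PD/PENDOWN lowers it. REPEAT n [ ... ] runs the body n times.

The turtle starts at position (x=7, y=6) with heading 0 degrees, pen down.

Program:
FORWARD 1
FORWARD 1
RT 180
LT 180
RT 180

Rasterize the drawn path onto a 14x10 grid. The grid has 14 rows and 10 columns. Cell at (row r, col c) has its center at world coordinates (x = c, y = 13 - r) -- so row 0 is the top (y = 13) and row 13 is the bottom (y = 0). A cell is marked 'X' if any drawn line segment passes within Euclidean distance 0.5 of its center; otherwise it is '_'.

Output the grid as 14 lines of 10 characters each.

Answer: __________
__________
__________
__________
__________
__________
__________
_______XXX
__________
__________
__________
__________
__________
__________

Derivation:
Segment 0: (7,6) -> (8,6)
Segment 1: (8,6) -> (9,6)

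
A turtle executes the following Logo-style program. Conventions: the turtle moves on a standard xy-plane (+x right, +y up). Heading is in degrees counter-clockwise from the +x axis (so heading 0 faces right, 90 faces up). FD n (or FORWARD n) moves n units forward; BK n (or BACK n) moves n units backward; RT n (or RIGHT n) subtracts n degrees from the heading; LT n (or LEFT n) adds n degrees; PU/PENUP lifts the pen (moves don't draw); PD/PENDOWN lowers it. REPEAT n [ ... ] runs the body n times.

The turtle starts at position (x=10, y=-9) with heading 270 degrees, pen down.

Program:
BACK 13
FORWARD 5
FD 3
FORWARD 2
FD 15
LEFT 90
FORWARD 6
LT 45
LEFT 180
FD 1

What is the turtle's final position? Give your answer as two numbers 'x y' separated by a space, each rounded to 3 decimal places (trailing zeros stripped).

Executing turtle program step by step:
Start: pos=(10,-9), heading=270, pen down
BK 13: (10,-9) -> (10,4) [heading=270, draw]
FD 5: (10,4) -> (10,-1) [heading=270, draw]
FD 3: (10,-1) -> (10,-4) [heading=270, draw]
FD 2: (10,-4) -> (10,-6) [heading=270, draw]
FD 15: (10,-6) -> (10,-21) [heading=270, draw]
LT 90: heading 270 -> 0
FD 6: (10,-21) -> (16,-21) [heading=0, draw]
LT 45: heading 0 -> 45
LT 180: heading 45 -> 225
FD 1: (16,-21) -> (15.293,-21.707) [heading=225, draw]
Final: pos=(15.293,-21.707), heading=225, 7 segment(s) drawn

Answer: 15.293 -21.707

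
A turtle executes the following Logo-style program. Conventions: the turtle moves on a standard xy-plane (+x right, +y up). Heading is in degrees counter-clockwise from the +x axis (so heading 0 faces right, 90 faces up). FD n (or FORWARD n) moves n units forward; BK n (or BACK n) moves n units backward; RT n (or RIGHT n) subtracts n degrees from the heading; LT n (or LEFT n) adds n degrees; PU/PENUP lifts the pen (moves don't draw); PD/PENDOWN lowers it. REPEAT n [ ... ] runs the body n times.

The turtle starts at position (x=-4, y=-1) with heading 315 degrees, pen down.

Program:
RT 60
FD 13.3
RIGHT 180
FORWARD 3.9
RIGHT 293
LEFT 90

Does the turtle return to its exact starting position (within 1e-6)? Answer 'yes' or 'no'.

Executing turtle program step by step:
Start: pos=(-4,-1), heading=315, pen down
RT 60: heading 315 -> 255
FD 13.3: (-4,-1) -> (-7.442,-13.847) [heading=255, draw]
RT 180: heading 255 -> 75
FD 3.9: (-7.442,-13.847) -> (-6.433,-10.08) [heading=75, draw]
RT 293: heading 75 -> 142
LT 90: heading 142 -> 232
Final: pos=(-6.433,-10.08), heading=232, 2 segment(s) drawn

Start position: (-4, -1)
Final position: (-6.433, -10.08)
Distance = 9.4; >= 1e-6 -> NOT closed

Answer: no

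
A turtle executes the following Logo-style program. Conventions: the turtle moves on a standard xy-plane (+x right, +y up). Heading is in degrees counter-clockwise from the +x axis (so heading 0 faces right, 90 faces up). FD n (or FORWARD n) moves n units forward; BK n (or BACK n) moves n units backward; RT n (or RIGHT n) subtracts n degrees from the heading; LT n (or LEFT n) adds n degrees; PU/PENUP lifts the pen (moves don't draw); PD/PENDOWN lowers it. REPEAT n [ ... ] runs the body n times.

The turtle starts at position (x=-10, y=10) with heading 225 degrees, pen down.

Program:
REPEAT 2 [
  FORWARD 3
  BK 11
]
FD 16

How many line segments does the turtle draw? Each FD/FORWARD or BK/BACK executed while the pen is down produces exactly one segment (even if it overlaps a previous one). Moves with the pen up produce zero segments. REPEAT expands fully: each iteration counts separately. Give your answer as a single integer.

Executing turtle program step by step:
Start: pos=(-10,10), heading=225, pen down
REPEAT 2 [
  -- iteration 1/2 --
  FD 3: (-10,10) -> (-12.121,7.879) [heading=225, draw]
  BK 11: (-12.121,7.879) -> (-4.343,15.657) [heading=225, draw]
  -- iteration 2/2 --
  FD 3: (-4.343,15.657) -> (-6.464,13.536) [heading=225, draw]
  BK 11: (-6.464,13.536) -> (1.314,21.314) [heading=225, draw]
]
FD 16: (1.314,21.314) -> (-10,10) [heading=225, draw]
Final: pos=(-10,10), heading=225, 5 segment(s) drawn
Segments drawn: 5

Answer: 5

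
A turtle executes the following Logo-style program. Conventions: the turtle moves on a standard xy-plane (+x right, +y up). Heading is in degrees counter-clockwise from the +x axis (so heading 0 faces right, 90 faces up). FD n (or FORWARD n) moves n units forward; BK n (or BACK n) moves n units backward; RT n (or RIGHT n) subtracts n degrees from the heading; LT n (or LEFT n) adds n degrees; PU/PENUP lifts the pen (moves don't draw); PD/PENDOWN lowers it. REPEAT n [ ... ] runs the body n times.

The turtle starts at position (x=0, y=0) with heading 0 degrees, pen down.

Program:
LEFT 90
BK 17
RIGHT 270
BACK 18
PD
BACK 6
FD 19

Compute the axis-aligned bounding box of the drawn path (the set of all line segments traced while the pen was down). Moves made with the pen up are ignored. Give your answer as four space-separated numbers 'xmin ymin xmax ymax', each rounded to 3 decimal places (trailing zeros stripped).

Answer: 0 -17 24 0

Derivation:
Executing turtle program step by step:
Start: pos=(0,0), heading=0, pen down
LT 90: heading 0 -> 90
BK 17: (0,0) -> (0,-17) [heading=90, draw]
RT 270: heading 90 -> 180
BK 18: (0,-17) -> (18,-17) [heading=180, draw]
PD: pen down
BK 6: (18,-17) -> (24,-17) [heading=180, draw]
FD 19: (24,-17) -> (5,-17) [heading=180, draw]
Final: pos=(5,-17), heading=180, 4 segment(s) drawn

Segment endpoints: x in {0, 0, 5, 18, 24}, y in {-17, -17, 0}
xmin=0, ymin=-17, xmax=24, ymax=0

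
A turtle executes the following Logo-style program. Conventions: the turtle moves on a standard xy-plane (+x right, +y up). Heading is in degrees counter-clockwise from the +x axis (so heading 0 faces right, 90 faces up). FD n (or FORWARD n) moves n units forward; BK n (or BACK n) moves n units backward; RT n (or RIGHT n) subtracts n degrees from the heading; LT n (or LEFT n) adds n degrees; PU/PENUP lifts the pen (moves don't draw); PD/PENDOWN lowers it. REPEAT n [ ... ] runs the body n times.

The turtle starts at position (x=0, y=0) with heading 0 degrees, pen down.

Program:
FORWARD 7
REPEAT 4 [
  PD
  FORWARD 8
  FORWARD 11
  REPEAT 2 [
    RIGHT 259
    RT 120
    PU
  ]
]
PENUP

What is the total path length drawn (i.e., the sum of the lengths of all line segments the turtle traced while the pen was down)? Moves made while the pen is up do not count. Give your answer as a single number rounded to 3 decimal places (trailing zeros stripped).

Answer: 83

Derivation:
Executing turtle program step by step:
Start: pos=(0,0), heading=0, pen down
FD 7: (0,0) -> (7,0) [heading=0, draw]
REPEAT 4 [
  -- iteration 1/4 --
  PD: pen down
  FD 8: (7,0) -> (15,0) [heading=0, draw]
  FD 11: (15,0) -> (26,0) [heading=0, draw]
  REPEAT 2 [
    -- iteration 1/2 --
    RT 259: heading 0 -> 101
    RT 120: heading 101 -> 341
    PU: pen up
    -- iteration 2/2 --
    RT 259: heading 341 -> 82
    RT 120: heading 82 -> 322
    PU: pen up
  ]
  -- iteration 2/4 --
  PD: pen down
  FD 8: (26,0) -> (32.304,-4.925) [heading=322, draw]
  FD 11: (32.304,-4.925) -> (40.972,-11.698) [heading=322, draw]
  REPEAT 2 [
    -- iteration 1/2 --
    RT 259: heading 322 -> 63
    RT 120: heading 63 -> 303
    PU: pen up
    -- iteration 2/2 --
    RT 259: heading 303 -> 44
    RT 120: heading 44 -> 284
    PU: pen up
  ]
  -- iteration 3/4 --
  PD: pen down
  FD 8: (40.972,-11.698) -> (42.908,-19.46) [heading=284, draw]
  FD 11: (42.908,-19.46) -> (45.569,-30.133) [heading=284, draw]
  REPEAT 2 [
    -- iteration 1/2 --
    RT 259: heading 284 -> 25
    RT 120: heading 25 -> 265
    PU: pen up
    -- iteration 2/2 --
    RT 259: heading 265 -> 6
    RT 120: heading 6 -> 246
    PU: pen up
  ]
  -- iteration 4/4 --
  PD: pen down
  FD 8: (45.569,-30.133) -> (42.315,-37.442) [heading=246, draw]
  FD 11: (42.315,-37.442) -> (37.841,-47.491) [heading=246, draw]
  REPEAT 2 [
    -- iteration 1/2 --
    RT 259: heading 246 -> 347
    RT 120: heading 347 -> 227
    PU: pen up
    -- iteration 2/2 --
    RT 259: heading 227 -> 328
    RT 120: heading 328 -> 208
    PU: pen up
  ]
]
PU: pen up
Final: pos=(37.841,-47.491), heading=208, 9 segment(s) drawn

Segment lengths:
  seg 1: (0,0) -> (7,0), length = 7
  seg 2: (7,0) -> (15,0), length = 8
  seg 3: (15,0) -> (26,0), length = 11
  seg 4: (26,0) -> (32.304,-4.925), length = 8
  seg 5: (32.304,-4.925) -> (40.972,-11.698), length = 11
  seg 6: (40.972,-11.698) -> (42.908,-19.46), length = 8
  seg 7: (42.908,-19.46) -> (45.569,-30.133), length = 11
  seg 8: (45.569,-30.133) -> (42.315,-37.442), length = 8
  seg 9: (42.315,-37.442) -> (37.841,-47.491), length = 11
Total = 83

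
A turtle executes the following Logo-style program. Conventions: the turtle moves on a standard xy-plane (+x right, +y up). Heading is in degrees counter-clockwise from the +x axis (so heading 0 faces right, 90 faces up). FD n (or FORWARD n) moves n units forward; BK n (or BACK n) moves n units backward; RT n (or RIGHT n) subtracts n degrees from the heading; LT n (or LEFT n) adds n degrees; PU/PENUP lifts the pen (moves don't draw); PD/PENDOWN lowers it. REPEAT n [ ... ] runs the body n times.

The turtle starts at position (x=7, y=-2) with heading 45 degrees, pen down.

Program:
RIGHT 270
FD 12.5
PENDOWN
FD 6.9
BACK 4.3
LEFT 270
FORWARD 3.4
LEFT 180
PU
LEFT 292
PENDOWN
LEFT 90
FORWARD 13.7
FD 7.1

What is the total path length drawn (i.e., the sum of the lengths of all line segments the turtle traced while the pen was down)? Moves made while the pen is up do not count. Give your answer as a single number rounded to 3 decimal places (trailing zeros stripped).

Answer: 47.9

Derivation:
Executing turtle program step by step:
Start: pos=(7,-2), heading=45, pen down
RT 270: heading 45 -> 135
FD 12.5: (7,-2) -> (-1.839,6.839) [heading=135, draw]
PD: pen down
FD 6.9: (-1.839,6.839) -> (-6.718,11.718) [heading=135, draw]
BK 4.3: (-6.718,11.718) -> (-3.677,8.677) [heading=135, draw]
LT 270: heading 135 -> 45
FD 3.4: (-3.677,8.677) -> (-1.273,11.081) [heading=45, draw]
LT 180: heading 45 -> 225
PU: pen up
LT 292: heading 225 -> 157
PD: pen down
LT 90: heading 157 -> 247
FD 13.7: (-1.273,11.081) -> (-6.626,-1.529) [heading=247, draw]
FD 7.1: (-6.626,-1.529) -> (-9.4,-8.065) [heading=247, draw]
Final: pos=(-9.4,-8.065), heading=247, 6 segment(s) drawn

Segment lengths:
  seg 1: (7,-2) -> (-1.839,6.839), length = 12.5
  seg 2: (-1.839,6.839) -> (-6.718,11.718), length = 6.9
  seg 3: (-6.718,11.718) -> (-3.677,8.677), length = 4.3
  seg 4: (-3.677,8.677) -> (-1.273,11.081), length = 3.4
  seg 5: (-1.273,11.081) -> (-6.626,-1.529), length = 13.7
  seg 6: (-6.626,-1.529) -> (-9.4,-8.065), length = 7.1
Total = 47.9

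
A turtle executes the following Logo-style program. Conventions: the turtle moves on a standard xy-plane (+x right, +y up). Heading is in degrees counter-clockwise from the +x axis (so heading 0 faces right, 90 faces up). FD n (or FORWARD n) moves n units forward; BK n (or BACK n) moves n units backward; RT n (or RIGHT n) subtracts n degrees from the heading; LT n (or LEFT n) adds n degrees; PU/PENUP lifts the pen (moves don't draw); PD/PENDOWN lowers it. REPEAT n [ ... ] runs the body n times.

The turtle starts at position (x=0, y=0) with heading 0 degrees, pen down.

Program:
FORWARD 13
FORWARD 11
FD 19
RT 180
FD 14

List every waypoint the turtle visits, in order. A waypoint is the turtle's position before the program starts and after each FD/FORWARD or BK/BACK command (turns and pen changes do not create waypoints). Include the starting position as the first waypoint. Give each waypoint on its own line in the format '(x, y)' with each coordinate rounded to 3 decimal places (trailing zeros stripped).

Answer: (0, 0)
(13, 0)
(24, 0)
(43, 0)
(29, 0)

Derivation:
Executing turtle program step by step:
Start: pos=(0,0), heading=0, pen down
FD 13: (0,0) -> (13,0) [heading=0, draw]
FD 11: (13,0) -> (24,0) [heading=0, draw]
FD 19: (24,0) -> (43,0) [heading=0, draw]
RT 180: heading 0 -> 180
FD 14: (43,0) -> (29,0) [heading=180, draw]
Final: pos=(29,0), heading=180, 4 segment(s) drawn
Waypoints (5 total):
(0, 0)
(13, 0)
(24, 0)
(43, 0)
(29, 0)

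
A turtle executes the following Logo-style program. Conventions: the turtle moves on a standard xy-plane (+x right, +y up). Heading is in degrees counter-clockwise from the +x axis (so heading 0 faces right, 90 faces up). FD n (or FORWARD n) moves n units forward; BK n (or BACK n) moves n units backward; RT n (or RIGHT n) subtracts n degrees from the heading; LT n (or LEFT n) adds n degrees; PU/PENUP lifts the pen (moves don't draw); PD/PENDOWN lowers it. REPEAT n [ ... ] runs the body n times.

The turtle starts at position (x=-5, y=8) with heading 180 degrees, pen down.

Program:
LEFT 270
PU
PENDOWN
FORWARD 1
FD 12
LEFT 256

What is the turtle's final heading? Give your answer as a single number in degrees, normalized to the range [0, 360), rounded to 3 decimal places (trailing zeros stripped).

Executing turtle program step by step:
Start: pos=(-5,8), heading=180, pen down
LT 270: heading 180 -> 90
PU: pen up
PD: pen down
FD 1: (-5,8) -> (-5,9) [heading=90, draw]
FD 12: (-5,9) -> (-5,21) [heading=90, draw]
LT 256: heading 90 -> 346
Final: pos=(-5,21), heading=346, 2 segment(s) drawn

Answer: 346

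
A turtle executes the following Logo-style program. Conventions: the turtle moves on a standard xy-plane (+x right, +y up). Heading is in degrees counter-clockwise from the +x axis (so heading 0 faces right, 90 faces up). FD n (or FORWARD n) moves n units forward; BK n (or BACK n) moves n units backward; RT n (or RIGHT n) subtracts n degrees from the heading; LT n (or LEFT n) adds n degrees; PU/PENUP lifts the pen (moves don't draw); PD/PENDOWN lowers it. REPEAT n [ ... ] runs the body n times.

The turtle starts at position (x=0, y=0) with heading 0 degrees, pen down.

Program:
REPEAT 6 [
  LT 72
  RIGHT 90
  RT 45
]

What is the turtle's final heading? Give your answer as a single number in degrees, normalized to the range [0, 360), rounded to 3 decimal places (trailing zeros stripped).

Answer: 342

Derivation:
Executing turtle program step by step:
Start: pos=(0,0), heading=0, pen down
REPEAT 6 [
  -- iteration 1/6 --
  LT 72: heading 0 -> 72
  RT 90: heading 72 -> 342
  RT 45: heading 342 -> 297
  -- iteration 2/6 --
  LT 72: heading 297 -> 9
  RT 90: heading 9 -> 279
  RT 45: heading 279 -> 234
  -- iteration 3/6 --
  LT 72: heading 234 -> 306
  RT 90: heading 306 -> 216
  RT 45: heading 216 -> 171
  -- iteration 4/6 --
  LT 72: heading 171 -> 243
  RT 90: heading 243 -> 153
  RT 45: heading 153 -> 108
  -- iteration 5/6 --
  LT 72: heading 108 -> 180
  RT 90: heading 180 -> 90
  RT 45: heading 90 -> 45
  -- iteration 6/6 --
  LT 72: heading 45 -> 117
  RT 90: heading 117 -> 27
  RT 45: heading 27 -> 342
]
Final: pos=(0,0), heading=342, 0 segment(s) drawn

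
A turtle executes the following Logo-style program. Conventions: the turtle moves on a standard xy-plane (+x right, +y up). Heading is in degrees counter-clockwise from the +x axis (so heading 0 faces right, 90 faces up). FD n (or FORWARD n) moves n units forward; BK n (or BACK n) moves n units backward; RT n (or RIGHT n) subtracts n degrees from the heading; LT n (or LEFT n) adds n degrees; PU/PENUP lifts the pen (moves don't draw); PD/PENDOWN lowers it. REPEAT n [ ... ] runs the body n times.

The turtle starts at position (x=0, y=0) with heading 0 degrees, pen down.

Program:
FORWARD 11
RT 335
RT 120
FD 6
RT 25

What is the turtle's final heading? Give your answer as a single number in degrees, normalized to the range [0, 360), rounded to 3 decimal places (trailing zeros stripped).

Executing turtle program step by step:
Start: pos=(0,0), heading=0, pen down
FD 11: (0,0) -> (11,0) [heading=0, draw]
RT 335: heading 0 -> 25
RT 120: heading 25 -> 265
FD 6: (11,0) -> (10.477,-5.977) [heading=265, draw]
RT 25: heading 265 -> 240
Final: pos=(10.477,-5.977), heading=240, 2 segment(s) drawn

Answer: 240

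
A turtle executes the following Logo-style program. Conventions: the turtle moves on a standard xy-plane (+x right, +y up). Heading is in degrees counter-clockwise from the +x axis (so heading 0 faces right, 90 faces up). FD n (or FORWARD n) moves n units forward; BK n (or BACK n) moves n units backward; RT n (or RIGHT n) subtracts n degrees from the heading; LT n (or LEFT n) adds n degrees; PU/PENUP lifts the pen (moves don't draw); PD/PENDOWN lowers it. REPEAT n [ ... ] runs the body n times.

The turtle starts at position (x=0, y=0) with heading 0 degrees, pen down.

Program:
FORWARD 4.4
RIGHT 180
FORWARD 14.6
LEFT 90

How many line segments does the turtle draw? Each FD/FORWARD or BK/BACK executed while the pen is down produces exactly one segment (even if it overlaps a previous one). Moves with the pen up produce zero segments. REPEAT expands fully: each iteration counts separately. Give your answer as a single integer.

Executing turtle program step by step:
Start: pos=(0,0), heading=0, pen down
FD 4.4: (0,0) -> (4.4,0) [heading=0, draw]
RT 180: heading 0 -> 180
FD 14.6: (4.4,0) -> (-10.2,0) [heading=180, draw]
LT 90: heading 180 -> 270
Final: pos=(-10.2,0), heading=270, 2 segment(s) drawn
Segments drawn: 2

Answer: 2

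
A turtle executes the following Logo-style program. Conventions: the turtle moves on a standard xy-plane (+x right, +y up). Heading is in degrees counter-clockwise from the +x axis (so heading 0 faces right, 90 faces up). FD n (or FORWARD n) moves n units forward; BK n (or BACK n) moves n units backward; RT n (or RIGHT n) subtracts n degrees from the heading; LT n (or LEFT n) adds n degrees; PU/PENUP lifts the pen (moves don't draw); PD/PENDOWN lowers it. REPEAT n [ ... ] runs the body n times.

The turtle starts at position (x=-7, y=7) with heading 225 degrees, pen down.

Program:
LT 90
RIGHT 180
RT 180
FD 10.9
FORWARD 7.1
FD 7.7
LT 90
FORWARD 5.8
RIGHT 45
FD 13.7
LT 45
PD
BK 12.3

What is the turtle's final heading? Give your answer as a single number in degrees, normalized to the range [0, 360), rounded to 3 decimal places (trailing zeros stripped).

Executing turtle program step by step:
Start: pos=(-7,7), heading=225, pen down
LT 90: heading 225 -> 315
RT 180: heading 315 -> 135
RT 180: heading 135 -> 315
FD 10.9: (-7,7) -> (0.707,-0.707) [heading=315, draw]
FD 7.1: (0.707,-0.707) -> (5.728,-5.728) [heading=315, draw]
FD 7.7: (5.728,-5.728) -> (11.173,-11.173) [heading=315, draw]
LT 90: heading 315 -> 45
FD 5.8: (11.173,-11.173) -> (15.274,-7.071) [heading=45, draw]
RT 45: heading 45 -> 0
FD 13.7: (15.274,-7.071) -> (28.974,-7.071) [heading=0, draw]
LT 45: heading 0 -> 45
PD: pen down
BK 12.3: (28.974,-7.071) -> (20.276,-15.769) [heading=45, draw]
Final: pos=(20.276,-15.769), heading=45, 6 segment(s) drawn

Answer: 45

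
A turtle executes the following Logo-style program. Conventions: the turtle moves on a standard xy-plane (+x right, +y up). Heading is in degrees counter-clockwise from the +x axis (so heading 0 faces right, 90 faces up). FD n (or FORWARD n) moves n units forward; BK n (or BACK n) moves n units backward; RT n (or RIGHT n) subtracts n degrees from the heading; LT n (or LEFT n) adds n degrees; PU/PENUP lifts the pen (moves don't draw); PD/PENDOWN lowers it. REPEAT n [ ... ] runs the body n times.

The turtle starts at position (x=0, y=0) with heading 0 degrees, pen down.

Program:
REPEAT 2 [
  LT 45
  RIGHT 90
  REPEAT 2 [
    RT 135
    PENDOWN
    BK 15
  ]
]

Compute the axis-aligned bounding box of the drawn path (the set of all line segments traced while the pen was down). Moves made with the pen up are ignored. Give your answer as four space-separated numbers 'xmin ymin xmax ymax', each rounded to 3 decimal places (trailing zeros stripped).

Executing turtle program step by step:
Start: pos=(0,0), heading=0, pen down
REPEAT 2 [
  -- iteration 1/2 --
  LT 45: heading 0 -> 45
  RT 90: heading 45 -> 315
  REPEAT 2 [
    -- iteration 1/2 --
    RT 135: heading 315 -> 180
    PD: pen down
    BK 15: (0,0) -> (15,0) [heading=180, draw]
    -- iteration 2/2 --
    RT 135: heading 180 -> 45
    PD: pen down
    BK 15: (15,0) -> (4.393,-10.607) [heading=45, draw]
  ]
  -- iteration 2/2 --
  LT 45: heading 45 -> 90
  RT 90: heading 90 -> 0
  REPEAT 2 [
    -- iteration 1/2 --
    RT 135: heading 0 -> 225
    PD: pen down
    BK 15: (4.393,-10.607) -> (15,0) [heading=225, draw]
    -- iteration 2/2 --
    RT 135: heading 225 -> 90
    PD: pen down
    BK 15: (15,0) -> (15,-15) [heading=90, draw]
  ]
]
Final: pos=(15,-15), heading=90, 4 segment(s) drawn

Segment endpoints: x in {0, 4.393, 15, 15, 15}, y in {-15, -10.607, 0, 0, 0}
xmin=0, ymin=-15, xmax=15, ymax=0

Answer: 0 -15 15 0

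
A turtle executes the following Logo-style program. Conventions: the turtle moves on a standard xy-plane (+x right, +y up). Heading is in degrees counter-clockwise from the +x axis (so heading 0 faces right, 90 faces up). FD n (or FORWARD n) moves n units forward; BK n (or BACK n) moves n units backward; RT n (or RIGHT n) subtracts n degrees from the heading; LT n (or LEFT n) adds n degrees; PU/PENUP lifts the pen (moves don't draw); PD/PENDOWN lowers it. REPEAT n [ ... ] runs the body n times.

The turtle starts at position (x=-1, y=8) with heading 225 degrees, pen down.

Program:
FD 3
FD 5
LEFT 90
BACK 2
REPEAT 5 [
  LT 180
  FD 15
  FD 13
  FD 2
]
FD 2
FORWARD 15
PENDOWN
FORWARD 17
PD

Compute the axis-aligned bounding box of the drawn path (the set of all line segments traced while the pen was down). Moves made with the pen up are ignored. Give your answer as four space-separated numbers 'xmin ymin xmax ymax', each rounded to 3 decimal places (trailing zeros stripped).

Answer: -53.326 2.343 -1 49.012

Derivation:
Executing turtle program step by step:
Start: pos=(-1,8), heading=225, pen down
FD 3: (-1,8) -> (-3.121,5.879) [heading=225, draw]
FD 5: (-3.121,5.879) -> (-6.657,2.343) [heading=225, draw]
LT 90: heading 225 -> 315
BK 2: (-6.657,2.343) -> (-8.071,3.757) [heading=315, draw]
REPEAT 5 [
  -- iteration 1/5 --
  LT 180: heading 315 -> 135
  FD 15: (-8.071,3.757) -> (-18.678,14.364) [heading=135, draw]
  FD 13: (-18.678,14.364) -> (-27.87,23.556) [heading=135, draw]
  FD 2: (-27.87,23.556) -> (-29.284,24.971) [heading=135, draw]
  -- iteration 2/5 --
  LT 180: heading 135 -> 315
  FD 15: (-29.284,24.971) -> (-18.678,14.364) [heading=315, draw]
  FD 13: (-18.678,14.364) -> (-9.485,5.172) [heading=315, draw]
  FD 2: (-9.485,5.172) -> (-8.071,3.757) [heading=315, draw]
  -- iteration 3/5 --
  LT 180: heading 315 -> 135
  FD 15: (-8.071,3.757) -> (-18.678,14.364) [heading=135, draw]
  FD 13: (-18.678,14.364) -> (-27.87,23.556) [heading=135, draw]
  FD 2: (-27.87,23.556) -> (-29.284,24.971) [heading=135, draw]
  -- iteration 4/5 --
  LT 180: heading 135 -> 315
  FD 15: (-29.284,24.971) -> (-18.678,14.364) [heading=315, draw]
  FD 13: (-18.678,14.364) -> (-9.485,5.172) [heading=315, draw]
  FD 2: (-9.485,5.172) -> (-8.071,3.757) [heading=315, draw]
  -- iteration 5/5 --
  LT 180: heading 315 -> 135
  FD 15: (-8.071,3.757) -> (-18.678,14.364) [heading=135, draw]
  FD 13: (-18.678,14.364) -> (-27.87,23.556) [heading=135, draw]
  FD 2: (-27.87,23.556) -> (-29.284,24.971) [heading=135, draw]
]
FD 2: (-29.284,24.971) -> (-30.698,26.385) [heading=135, draw]
FD 15: (-30.698,26.385) -> (-41.305,36.991) [heading=135, draw]
PD: pen down
FD 17: (-41.305,36.991) -> (-53.326,49.012) [heading=135, draw]
PD: pen down
Final: pos=(-53.326,49.012), heading=135, 21 segment(s) drawn

Segment endpoints: x in {-53.326, -41.305, -30.698, -29.284, -27.87, -27.87, -18.678, -18.678, -9.485, -9.485, -8.071, -8.071, -8.071, -6.657, -3.121, -1}, y in {2.343, 3.757, 3.757, 3.757, 5.172, 5.172, 5.879, 8, 14.364, 14.364, 14.364, 14.364, 23.556, 23.556, 24.971, 24.971, 26.385, 36.991, 49.012}
xmin=-53.326, ymin=2.343, xmax=-1, ymax=49.012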